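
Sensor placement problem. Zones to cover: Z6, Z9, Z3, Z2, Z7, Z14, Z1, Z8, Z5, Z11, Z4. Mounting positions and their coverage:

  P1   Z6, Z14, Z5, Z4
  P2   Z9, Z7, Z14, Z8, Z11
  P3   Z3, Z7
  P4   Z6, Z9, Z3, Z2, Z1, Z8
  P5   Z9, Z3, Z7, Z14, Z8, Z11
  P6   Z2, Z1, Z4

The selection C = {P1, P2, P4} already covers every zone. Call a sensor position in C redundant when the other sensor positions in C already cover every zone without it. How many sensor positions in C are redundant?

0

Drop P1: Z5, Z4 uncovered — not redundant.
Drop P2: Z7, Z11 uncovered — not redundant.
Drop P4: Z3, Z2, Z1 uncovered — not redundant.
None of the sensor positions in C is redundant.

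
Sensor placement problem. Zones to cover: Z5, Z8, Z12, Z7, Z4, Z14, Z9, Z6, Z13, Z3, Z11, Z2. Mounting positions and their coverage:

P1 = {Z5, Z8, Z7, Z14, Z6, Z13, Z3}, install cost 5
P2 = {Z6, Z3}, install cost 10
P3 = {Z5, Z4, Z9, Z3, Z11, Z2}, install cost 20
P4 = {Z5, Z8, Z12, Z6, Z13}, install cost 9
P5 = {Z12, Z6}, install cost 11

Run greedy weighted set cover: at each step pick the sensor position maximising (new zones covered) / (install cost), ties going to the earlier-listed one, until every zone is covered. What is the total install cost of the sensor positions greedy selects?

34

Pick 1: P1 adds 7 new (Z5, Z8, Z7, Z14, Z6, Z13, Z3) at install cost 5 (ratio 7/5).
Pick 2: P3 adds 4 new (Z4, Z9, Z11, Z2) at install cost 20 (ratio 4/20).
Pick 3: P4 adds 1 new (Z12) at install cost 9 (ratio 1/9).
Greedy total install cost: 5 + 20 + 9 = 34.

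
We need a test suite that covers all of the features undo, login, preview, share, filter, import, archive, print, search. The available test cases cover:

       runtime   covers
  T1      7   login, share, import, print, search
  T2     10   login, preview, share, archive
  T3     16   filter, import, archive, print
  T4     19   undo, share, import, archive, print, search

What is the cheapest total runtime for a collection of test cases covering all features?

T2, T3, T4 cover every feature at runtime 10 + 16 + 19 = 45.
Any cover uses at least 3 test cases; among all covering selections none totals below 45.

45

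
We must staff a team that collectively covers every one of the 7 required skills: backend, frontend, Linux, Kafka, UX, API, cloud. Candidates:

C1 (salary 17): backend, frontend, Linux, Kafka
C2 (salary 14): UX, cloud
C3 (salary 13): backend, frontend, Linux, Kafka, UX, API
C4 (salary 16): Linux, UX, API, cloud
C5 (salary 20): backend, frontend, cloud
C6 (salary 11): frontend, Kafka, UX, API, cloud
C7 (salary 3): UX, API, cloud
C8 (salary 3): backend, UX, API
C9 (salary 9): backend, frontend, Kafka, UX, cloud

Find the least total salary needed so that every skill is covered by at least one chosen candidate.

16

C3, C7 cover every skill at salary 13 + 3 = 16.
Any cover uses at least 2 candidates; among all covering selections none totals below 16.
Greedy by coverage-per-salary would pick C7, C8, C3 for 19 — worse than the optimum 16.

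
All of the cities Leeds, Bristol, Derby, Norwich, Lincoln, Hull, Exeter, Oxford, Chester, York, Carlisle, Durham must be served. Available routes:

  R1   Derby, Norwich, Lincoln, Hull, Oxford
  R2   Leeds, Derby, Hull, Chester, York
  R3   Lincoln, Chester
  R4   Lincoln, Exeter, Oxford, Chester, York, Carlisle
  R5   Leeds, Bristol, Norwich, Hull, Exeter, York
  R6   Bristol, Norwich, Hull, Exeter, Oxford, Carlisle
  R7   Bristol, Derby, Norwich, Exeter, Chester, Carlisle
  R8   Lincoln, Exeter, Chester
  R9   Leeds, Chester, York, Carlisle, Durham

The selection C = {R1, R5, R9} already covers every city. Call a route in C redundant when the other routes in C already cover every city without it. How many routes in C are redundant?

0

Drop R1: Derby, Lincoln, Oxford uncovered — not redundant.
Drop R5: Bristol, Exeter uncovered — not redundant.
Drop R9: Chester, Carlisle, Durham uncovered — not redundant.
None of the routes in C is redundant.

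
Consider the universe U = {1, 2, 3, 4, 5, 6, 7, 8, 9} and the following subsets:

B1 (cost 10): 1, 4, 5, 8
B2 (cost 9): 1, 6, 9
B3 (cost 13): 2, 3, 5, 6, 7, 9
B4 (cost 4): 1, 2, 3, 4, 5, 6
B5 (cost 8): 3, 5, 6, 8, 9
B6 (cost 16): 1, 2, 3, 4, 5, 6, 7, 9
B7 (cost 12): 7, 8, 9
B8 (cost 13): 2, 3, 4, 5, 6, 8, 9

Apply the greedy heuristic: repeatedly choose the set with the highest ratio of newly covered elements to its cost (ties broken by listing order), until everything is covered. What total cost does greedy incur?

24

Pick 1: B4 adds 6 new (1, 2, 3, 4, 5, 6) at cost 4 (ratio 6/4).
Pick 2: B5 adds 2 new (8, 9) at cost 8 (ratio 2/8).
Pick 3: B7 adds 1 new (7) at cost 12 (ratio 1/12).
Greedy total cost: 4 + 8 + 12 = 24. (The true optimum is 16, so greedy overshoots here.)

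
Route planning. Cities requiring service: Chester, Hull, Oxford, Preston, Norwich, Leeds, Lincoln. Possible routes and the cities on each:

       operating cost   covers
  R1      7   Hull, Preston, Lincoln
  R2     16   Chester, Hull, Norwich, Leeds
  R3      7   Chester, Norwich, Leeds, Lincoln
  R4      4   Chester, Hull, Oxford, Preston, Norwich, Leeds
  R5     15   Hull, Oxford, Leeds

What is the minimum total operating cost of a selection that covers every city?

R1, R4 cover every city at operating cost 7 + 4 = 11.
Any cover uses at least 2 routes; among all covering selections none totals below 11.

11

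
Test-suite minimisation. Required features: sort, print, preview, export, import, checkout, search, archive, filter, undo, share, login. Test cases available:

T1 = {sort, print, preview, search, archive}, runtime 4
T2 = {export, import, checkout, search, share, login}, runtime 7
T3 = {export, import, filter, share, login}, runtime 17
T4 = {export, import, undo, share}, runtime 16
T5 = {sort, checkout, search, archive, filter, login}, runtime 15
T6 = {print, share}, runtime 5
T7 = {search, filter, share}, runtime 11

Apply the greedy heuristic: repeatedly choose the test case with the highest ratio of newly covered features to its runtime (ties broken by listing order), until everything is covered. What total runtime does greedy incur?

38

Pick 1: T1 adds 5 new (sort, print, preview, search, archive) at runtime 4 (ratio 5/4).
Pick 2: T2 adds 5 new (export, import, checkout, share, login) at runtime 7 (ratio 5/7).
Pick 3: T7 adds 1 new (filter) at runtime 11 (ratio 1/11).
Pick 4: T4 adds 1 new (undo) at runtime 16 (ratio 1/16).
Greedy total runtime: 4 + 7 + 11 + 16 = 38. (The true optimum is 35, so greedy overshoots here.)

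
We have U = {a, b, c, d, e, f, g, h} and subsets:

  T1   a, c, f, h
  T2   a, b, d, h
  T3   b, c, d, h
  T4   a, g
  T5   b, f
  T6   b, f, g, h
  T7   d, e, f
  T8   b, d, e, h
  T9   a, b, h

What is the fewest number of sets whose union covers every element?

T1, T4, T8 together cover {a, b, c, d, e, f, g, h} — every element.
No 2 of the 9 sets cover everything (all 36 pairs fall short), so 3 is minimum.

3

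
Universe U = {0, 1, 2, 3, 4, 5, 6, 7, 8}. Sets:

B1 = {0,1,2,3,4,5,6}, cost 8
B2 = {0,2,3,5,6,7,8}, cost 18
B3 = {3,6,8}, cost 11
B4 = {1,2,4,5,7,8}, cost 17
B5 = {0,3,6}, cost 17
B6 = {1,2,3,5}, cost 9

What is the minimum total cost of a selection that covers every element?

B1, B4 cover every element at cost 8 + 17 = 25.
Any cover uses at least 2 sets; among all covering selections none totals below 25.

25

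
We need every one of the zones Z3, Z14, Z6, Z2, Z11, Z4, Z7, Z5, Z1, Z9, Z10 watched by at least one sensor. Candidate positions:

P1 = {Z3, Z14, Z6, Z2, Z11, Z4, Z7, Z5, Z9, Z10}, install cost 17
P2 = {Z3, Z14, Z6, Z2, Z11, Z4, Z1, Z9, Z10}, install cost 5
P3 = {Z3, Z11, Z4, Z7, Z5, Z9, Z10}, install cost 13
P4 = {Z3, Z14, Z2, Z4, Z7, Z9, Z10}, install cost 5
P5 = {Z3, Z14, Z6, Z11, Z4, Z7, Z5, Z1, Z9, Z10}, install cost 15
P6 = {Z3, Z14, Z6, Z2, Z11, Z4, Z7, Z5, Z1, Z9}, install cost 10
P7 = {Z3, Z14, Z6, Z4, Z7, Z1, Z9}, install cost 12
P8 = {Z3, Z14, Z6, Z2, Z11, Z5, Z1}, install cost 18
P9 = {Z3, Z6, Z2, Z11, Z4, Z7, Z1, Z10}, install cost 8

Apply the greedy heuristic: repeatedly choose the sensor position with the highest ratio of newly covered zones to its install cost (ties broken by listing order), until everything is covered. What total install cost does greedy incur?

20

Pick 1: P2 adds 9 new (Z3, Z14, Z6, Z2, Z11, Z4, Z1, Z9, Z10) at install cost 5 (ratio 9/5).
Pick 2: P4 adds 1 new (Z7) at install cost 5 (ratio 1/5).
Pick 3: P6 adds 1 new (Z5) at install cost 10 (ratio 1/10).
Greedy total install cost: 5 + 5 + 10 = 20. (The true optimum is 15, so greedy overshoots here.)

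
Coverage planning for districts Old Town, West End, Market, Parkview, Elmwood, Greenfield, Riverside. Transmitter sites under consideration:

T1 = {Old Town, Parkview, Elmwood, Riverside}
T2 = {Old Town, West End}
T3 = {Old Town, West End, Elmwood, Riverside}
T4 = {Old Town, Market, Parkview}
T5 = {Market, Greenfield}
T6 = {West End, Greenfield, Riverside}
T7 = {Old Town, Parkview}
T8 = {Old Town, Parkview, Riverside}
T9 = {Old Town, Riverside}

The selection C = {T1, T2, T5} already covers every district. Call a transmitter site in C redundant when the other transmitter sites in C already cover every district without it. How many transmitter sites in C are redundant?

Drop T1: Parkview, Elmwood, Riverside uncovered — not redundant.
Drop T2: West End uncovered — not redundant.
Drop T5: Market, Greenfield uncovered — not redundant.
None of the transmitter sites in C is redundant.

0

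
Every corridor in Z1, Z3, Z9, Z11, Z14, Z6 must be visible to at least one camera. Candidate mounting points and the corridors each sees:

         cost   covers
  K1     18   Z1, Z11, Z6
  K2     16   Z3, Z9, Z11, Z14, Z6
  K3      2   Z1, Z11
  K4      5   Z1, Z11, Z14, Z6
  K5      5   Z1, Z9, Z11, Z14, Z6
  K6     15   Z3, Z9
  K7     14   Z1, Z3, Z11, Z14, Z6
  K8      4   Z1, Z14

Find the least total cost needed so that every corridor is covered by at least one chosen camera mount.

18

K2, K3 cover every corridor at cost 16 + 2 = 18.
Any cover uses at least 2 camera mounts; among all covering selections none totals below 18.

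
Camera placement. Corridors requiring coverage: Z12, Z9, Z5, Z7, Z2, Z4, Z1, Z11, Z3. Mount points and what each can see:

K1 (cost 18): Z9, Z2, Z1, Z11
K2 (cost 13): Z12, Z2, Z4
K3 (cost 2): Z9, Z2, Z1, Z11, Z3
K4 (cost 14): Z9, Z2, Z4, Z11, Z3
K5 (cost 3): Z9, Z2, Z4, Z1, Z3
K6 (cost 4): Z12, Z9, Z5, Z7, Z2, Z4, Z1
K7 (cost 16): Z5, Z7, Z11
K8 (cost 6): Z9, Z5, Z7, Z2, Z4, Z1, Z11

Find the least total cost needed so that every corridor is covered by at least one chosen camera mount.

6

K3, K6 cover every corridor at cost 2 + 4 = 6.
Any cover uses at least 2 camera mounts; among all covering selections none totals below 6.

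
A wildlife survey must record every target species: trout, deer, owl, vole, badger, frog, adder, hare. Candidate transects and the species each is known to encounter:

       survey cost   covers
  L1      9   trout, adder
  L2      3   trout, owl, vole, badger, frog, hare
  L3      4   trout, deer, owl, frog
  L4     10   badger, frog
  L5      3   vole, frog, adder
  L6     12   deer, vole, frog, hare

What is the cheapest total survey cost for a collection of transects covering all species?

L2, L3, L5 cover every species at survey cost 3 + 4 + 3 = 10.
Any cover uses at least 3 transects; among all covering selections none totals below 10.

10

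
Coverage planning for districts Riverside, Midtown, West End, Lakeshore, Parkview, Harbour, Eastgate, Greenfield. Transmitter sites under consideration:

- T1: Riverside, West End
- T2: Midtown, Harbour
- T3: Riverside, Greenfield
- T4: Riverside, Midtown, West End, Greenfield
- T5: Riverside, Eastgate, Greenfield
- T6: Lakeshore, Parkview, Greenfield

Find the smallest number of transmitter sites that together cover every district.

4

T1, T2, T5, T6 together cover {Riverside, Midtown, West End, Lakeshore, Parkview, Harbour, Eastgate, Greenfield} — every district.
No 3 of the 6 transmitter sites cover everything (all 20 triples fall short), so 4 is minimum.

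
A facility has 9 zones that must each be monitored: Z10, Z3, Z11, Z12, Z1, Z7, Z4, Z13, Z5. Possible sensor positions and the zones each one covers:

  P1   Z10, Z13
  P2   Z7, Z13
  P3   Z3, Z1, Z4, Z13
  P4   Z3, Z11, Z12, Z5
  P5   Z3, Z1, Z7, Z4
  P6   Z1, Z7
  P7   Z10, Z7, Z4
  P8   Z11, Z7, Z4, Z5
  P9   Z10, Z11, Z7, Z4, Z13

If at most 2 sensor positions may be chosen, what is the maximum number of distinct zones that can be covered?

Choosing P4, P9 covers {Z10, Z3, Z11, Z12, Z7, Z4, Z13, Z5} — 8 zones.
No choice of 2 sensor positions does better; here Z1 is left uncovered.

8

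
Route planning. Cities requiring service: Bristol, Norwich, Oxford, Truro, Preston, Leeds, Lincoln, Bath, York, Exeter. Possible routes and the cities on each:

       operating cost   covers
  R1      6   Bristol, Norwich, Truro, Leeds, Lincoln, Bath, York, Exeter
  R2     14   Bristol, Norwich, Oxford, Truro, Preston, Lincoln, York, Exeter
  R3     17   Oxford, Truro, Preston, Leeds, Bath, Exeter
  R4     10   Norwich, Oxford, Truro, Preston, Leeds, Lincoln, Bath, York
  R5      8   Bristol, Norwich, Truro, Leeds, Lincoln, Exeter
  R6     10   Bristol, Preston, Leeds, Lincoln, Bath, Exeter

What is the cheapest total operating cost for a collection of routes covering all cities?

R1, R4 cover every city at operating cost 6 + 10 = 16.
Any cover uses at least 2 routes; among all covering selections none totals below 16.

16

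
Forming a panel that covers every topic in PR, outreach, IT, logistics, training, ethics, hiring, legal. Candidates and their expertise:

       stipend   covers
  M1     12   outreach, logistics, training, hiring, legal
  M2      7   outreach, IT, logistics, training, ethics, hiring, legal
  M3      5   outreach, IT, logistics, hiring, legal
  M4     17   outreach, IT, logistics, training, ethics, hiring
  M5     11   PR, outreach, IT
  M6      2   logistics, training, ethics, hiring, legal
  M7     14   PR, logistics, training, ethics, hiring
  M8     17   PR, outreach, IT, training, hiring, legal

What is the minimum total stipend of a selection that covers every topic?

13

M5, M6 cover every topic at stipend 11 + 2 = 13.
Any cover uses at least 2 members; among all covering selections none totals below 13.
Greedy by coverage-per-stipend would pick M6, M3, M5 for 18 — worse than the optimum 13.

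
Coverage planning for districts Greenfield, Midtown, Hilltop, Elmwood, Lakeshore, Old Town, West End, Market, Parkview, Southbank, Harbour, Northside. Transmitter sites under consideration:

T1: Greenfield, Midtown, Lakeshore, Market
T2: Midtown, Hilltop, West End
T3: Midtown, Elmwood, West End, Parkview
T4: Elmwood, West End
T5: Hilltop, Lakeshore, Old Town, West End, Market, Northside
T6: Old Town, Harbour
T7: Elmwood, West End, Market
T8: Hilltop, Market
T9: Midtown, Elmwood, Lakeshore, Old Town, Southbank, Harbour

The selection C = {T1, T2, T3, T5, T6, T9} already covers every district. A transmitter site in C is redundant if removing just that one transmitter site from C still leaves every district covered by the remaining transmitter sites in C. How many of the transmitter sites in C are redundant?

2

Drop T1: Greenfield uncovered — not redundant.
Drop T2: the rest still cover every district — redundant.
Drop T3: Parkview uncovered — not redundant.
Drop T5: Northside uncovered — not redundant.
Drop T6: the rest still cover every district — redundant.
Drop T9: Southbank uncovered — not redundant.
2 redundant: T2, T6.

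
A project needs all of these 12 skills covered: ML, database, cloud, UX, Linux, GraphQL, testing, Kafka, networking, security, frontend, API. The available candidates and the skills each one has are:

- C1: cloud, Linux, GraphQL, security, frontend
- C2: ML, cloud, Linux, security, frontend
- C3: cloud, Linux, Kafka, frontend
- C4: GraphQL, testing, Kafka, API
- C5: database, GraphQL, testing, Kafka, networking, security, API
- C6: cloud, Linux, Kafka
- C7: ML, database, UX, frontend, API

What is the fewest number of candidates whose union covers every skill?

C1, C5, C7 together cover {ML, database, cloud, UX, Linux, GraphQL, testing, Kafka, networking, security, frontend, API} — every skill.
No 2 of the 7 candidates cover everything (all 21 pairs fall short), so 3 is minimum.

3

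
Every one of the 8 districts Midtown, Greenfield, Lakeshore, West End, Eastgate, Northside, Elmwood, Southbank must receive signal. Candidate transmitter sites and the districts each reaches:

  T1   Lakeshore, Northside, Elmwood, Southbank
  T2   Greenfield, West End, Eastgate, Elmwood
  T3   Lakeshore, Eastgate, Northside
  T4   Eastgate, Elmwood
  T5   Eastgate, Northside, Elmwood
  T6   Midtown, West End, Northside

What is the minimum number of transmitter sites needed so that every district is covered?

T1, T2, T6 together cover {Midtown, Greenfield, Lakeshore, West End, Eastgate, Northside, Elmwood, Southbank} — every district.
No 2 of the 6 transmitter sites cover everything (all 15 pairs fall short), so 3 is minimum.

3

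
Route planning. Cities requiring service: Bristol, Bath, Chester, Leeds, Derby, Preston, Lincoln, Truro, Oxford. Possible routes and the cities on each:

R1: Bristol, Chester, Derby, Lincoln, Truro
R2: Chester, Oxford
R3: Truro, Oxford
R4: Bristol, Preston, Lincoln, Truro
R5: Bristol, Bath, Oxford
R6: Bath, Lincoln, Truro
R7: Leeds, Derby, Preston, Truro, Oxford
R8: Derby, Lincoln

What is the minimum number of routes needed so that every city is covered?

3

R1, R5, R7 together cover {Bristol, Bath, Chester, Leeds, Derby, Preston, Lincoln, Truro, Oxford} — every city.
No 2 of the 8 routes cover everything (all 28 pairs fall short), so 3 is minimum.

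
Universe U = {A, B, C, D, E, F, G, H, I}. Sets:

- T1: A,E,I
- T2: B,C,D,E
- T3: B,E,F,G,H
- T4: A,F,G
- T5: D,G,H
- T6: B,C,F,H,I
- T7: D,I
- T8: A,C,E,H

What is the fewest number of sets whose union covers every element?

T1, T2, T3 together cover {A, B, C, D, E, F, G, H, I} — every element.
No 2 of the 8 sets cover everything (all 28 pairs fall short), so 3 is minimum.

3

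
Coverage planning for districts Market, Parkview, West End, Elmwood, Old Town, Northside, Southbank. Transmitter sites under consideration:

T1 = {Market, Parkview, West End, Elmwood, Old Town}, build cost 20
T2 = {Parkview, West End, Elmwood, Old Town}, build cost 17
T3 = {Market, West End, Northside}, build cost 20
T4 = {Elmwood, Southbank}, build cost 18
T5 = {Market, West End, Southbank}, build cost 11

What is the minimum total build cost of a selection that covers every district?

T2, T3, T5 cover every district at build cost 17 + 20 + 11 = 48.
Any cover uses at least 3 transmitter sites; among all covering selections none totals below 48.

48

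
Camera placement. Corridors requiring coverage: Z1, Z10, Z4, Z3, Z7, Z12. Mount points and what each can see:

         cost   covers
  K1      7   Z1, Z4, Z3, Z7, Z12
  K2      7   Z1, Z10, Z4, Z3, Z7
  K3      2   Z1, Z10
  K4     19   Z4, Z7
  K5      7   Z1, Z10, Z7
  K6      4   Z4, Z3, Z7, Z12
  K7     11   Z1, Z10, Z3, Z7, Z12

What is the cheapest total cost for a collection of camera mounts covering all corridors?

6

K3, K6 cover every corridor at cost 2 + 4 = 6.
Any cover uses at least 2 camera mounts; among all covering selections none totals below 6.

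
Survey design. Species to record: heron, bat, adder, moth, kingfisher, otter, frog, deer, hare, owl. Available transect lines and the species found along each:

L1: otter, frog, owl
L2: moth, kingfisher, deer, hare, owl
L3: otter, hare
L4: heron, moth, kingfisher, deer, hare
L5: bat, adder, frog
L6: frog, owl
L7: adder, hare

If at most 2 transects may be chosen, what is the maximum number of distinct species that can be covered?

8

Choosing L1, L4 covers {heron, moth, kingfisher, otter, frog, deer, hare, owl} — 8 species.
No choice of 2 transects does better; here bat, adder are left uncovered.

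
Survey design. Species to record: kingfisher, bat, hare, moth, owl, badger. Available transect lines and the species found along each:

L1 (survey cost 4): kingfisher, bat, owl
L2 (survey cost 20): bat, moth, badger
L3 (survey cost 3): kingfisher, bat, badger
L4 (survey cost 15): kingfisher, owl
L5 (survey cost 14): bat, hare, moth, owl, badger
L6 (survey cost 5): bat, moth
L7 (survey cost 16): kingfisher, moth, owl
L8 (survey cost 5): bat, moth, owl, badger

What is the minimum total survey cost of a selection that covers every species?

17

L3, L5 cover every species at survey cost 3 + 14 = 17.
Any cover uses at least 2 transects; among all covering selections none totals below 17.
Greedy by coverage-per-survey cost would pick L3, L8, L5 for 22 — worse than the optimum 17.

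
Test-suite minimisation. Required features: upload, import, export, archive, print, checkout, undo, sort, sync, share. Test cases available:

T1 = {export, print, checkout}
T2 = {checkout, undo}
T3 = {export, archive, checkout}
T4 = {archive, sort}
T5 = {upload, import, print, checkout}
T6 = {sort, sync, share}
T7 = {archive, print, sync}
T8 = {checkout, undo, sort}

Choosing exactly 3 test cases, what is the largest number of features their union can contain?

Choosing T3, T5, T6 covers {upload, import, export, archive, print, checkout, sort, sync, share} — 9 features.
No choice of 3 test cases does better; here undo is left uncovered.

9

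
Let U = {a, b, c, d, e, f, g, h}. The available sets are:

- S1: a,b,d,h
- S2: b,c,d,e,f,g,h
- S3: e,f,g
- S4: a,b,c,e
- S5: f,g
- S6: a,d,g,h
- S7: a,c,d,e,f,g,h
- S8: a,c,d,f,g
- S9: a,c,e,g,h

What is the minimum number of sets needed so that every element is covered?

2

S1, S2 together cover {a, b, c, d, e, f, g, h} — every element.
No single set contains all 8 elements, so 2 is optimal.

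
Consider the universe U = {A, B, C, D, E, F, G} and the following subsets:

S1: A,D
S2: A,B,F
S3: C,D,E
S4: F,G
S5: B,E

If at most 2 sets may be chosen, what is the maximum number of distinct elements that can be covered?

6

Choosing S2, S3 covers {A, B, C, D, E, F} — 6 elements.
No choice of 2 sets does better; here G is left uncovered.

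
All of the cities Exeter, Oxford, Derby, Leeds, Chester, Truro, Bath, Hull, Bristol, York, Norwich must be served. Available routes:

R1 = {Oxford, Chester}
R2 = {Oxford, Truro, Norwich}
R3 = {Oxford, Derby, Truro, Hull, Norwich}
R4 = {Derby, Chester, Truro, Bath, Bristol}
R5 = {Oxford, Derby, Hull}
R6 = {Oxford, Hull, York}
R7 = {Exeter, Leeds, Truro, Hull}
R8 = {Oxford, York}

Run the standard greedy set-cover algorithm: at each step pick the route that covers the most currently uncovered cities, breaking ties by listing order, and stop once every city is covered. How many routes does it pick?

4

Pick 1: R3 covers 5 new cities (Oxford, Derby, Truro, Hull, Norwich).
Pick 2: R4 covers 3 new cities (Chester, Bath, Bristol).
Pick 3: R7 covers 2 new cities (Exeter, Leeds).
Pick 4: R6 covers 1 new cities (York).
Greedy uses 4 routes.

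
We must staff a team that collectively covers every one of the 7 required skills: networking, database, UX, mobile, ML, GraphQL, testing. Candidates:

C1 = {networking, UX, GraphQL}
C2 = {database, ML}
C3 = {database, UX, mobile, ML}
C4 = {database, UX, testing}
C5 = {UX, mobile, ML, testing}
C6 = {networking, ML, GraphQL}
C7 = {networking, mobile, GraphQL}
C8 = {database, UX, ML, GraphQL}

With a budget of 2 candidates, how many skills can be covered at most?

6

Choosing C1, C3 covers {networking, database, UX, mobile, ML, GraphQL} — 6 skills.
No choice of 2 candidates does better; here testing is left uncovered.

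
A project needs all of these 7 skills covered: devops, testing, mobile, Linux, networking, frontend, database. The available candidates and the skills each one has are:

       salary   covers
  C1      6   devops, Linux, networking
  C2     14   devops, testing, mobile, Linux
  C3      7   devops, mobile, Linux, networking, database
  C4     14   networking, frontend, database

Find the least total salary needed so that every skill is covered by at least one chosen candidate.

28

C2, C4 cover every skill at salary 14 + 14 = 28.
Any cover uses at least 2 candidates; among all covering selections none totals below 28.
Greedy by coverage-per-salary would pick C3, C2, C4 for 35 — worse than the optimum 28.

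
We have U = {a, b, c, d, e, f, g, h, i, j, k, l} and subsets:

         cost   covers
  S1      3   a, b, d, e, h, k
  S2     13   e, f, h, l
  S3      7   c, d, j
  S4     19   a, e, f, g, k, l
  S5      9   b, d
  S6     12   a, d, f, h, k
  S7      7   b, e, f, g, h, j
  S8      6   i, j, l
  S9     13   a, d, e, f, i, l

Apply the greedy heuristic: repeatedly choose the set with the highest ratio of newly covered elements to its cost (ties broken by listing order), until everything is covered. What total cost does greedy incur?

Pick 1: S1 adds 6 new (a, b, d, e, h, k) at cost 3 (ratio 6/3).
Pick 2: S8 adds 3 new (i, j, l) at cost 6 (ratio 3/6).
Pick 3: S7 adds 2 new (f, g) at cost 7 (ratio 2/7).
Pick 4: S3 adds 1 new (c) at cost 7 (ratio 1/7).
Greedy total cost: 3 + 6 + 7 + 7 = 23.

23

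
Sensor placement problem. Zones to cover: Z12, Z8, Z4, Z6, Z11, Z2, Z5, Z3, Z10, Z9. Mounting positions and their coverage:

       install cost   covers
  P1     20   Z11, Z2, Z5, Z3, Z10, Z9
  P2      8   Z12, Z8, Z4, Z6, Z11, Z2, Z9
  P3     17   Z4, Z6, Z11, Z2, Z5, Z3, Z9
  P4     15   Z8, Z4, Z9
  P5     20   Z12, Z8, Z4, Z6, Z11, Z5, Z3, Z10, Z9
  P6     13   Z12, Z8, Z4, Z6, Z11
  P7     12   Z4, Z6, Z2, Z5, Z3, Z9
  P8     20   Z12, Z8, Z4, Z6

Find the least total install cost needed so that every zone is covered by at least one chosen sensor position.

P1, P2 cover every zone at install cost 20 + 8 = 28.
Any cover uses at least 2 sensor positions; among all covering selections none totals below 28.

28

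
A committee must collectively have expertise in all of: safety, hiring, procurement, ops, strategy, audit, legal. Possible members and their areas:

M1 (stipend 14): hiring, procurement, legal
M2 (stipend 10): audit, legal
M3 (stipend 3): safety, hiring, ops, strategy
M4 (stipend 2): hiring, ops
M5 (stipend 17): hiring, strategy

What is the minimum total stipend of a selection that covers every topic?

M1, M2, M3 cover every topic at stipend 14 + 10 + 3 = 27.
Any cover uses at least 3 members; among all covering selections none totals below 27.

27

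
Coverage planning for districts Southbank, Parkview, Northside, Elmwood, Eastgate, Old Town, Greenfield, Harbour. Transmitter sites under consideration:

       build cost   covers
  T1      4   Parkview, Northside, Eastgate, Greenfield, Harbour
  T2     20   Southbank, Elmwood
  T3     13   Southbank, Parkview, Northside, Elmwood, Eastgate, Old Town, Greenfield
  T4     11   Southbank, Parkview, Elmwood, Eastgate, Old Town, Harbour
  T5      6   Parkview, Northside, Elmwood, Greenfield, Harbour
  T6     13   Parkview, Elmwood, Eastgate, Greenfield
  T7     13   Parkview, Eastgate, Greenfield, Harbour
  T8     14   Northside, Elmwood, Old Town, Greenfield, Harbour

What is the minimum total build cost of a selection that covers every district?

T1, T4 cover every district at build cost 4 + 11 = 15.
Any cover uses at least 2 transmitter sites; among all covering selections none totals below 15.

15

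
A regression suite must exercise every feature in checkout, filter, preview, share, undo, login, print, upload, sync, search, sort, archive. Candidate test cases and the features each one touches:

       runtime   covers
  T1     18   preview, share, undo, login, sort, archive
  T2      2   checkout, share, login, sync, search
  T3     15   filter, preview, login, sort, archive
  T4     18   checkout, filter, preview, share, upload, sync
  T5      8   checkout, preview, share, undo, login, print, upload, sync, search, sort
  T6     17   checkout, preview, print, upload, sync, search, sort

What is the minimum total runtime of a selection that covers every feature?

23

T3, T5 cover every feature at runtime 15 + 8 = 23.
Any cover uses at least 2 test cases; among all covering selections none totals below 23.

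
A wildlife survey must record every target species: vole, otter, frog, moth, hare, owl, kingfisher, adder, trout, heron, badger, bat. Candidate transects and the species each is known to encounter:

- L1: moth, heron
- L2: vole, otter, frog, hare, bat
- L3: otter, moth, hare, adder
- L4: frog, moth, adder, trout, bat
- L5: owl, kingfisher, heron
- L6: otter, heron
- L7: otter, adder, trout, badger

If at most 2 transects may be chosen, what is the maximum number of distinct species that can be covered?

Choosing L2, L4 covers {vole, otter, frog, moth, hare, adder, trout, bat} — 8 species.
No choice of 2 transects does better; here owl, kingfisher, heron, badger are left uncovered.

8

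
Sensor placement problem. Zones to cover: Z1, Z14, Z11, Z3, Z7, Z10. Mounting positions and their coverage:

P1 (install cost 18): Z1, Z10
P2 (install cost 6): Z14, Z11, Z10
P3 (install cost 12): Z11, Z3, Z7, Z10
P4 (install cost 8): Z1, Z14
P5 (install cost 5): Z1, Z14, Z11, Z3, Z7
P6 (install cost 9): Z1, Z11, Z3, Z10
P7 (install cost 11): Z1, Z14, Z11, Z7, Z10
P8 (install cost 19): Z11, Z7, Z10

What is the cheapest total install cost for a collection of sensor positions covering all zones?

P2, P5 cover every zone at install cost 6 + 5 = 11.
Any cover uses at least 2 sensor positions; among all covering selections none totals below 11.

11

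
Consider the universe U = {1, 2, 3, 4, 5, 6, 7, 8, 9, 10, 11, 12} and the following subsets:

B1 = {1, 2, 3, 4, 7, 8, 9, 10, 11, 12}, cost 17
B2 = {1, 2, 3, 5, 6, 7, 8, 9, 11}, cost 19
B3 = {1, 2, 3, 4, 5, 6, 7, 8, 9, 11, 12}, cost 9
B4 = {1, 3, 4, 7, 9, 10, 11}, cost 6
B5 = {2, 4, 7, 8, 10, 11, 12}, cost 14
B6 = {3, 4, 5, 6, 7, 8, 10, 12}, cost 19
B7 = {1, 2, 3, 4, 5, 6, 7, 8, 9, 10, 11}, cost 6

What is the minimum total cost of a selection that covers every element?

15

B3, B4 cover every element at cost 9 + 6 = 15.
Any cover uses at least 2 sets; among all covering selections none totals below 15.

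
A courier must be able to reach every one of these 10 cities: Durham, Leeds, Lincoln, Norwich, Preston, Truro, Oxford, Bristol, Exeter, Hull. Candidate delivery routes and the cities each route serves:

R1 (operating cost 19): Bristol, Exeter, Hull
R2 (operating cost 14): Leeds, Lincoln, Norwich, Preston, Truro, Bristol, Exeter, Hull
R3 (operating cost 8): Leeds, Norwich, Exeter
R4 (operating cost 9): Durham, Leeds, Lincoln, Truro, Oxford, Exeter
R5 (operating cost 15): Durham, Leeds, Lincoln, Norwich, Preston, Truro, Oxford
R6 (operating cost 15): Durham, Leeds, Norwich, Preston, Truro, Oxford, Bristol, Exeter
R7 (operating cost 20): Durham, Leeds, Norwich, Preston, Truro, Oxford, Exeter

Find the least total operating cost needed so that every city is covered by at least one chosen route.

23

R2, R4 cover every city at operating cost 14 + 9 = 23.
Any cover uses at least 2 routes; among all covering selections none totals below 23.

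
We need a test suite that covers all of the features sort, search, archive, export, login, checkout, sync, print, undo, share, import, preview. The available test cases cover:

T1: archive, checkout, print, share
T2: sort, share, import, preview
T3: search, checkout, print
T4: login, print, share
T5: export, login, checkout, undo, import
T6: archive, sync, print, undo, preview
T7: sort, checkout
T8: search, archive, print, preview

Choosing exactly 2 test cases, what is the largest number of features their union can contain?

9

Choosing T5, T6 covers {archive, export, login, checkout, sync, print, undo, import, preview} — 9 features.
No choice of 2 test cases does better; here sort, search, share are left uncovered.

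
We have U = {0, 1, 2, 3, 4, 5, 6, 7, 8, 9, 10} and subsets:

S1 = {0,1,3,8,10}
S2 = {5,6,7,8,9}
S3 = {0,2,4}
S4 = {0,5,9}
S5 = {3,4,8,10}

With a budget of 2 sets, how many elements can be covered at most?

Choosing S1, S2 covers {0, 1, 3, 5, 6, 7, 8, 9, 10} — 9 elements.
No choice of 2 sets does better; here 2, 4 are left uncovered.

9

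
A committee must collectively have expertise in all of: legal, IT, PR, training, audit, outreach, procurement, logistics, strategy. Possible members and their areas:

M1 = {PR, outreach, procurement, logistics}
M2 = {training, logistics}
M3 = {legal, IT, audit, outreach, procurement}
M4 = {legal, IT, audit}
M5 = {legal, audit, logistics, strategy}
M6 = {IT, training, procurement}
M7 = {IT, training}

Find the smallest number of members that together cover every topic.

3

M1, M5, M6 together cover {legal, IT, PR, training, audit, outreach, procurement, logistics, strategy} — every topic.
No 2 of the 7 members cover everything (all 21 pairs fall short), so 3 is minimum.
Greedy (largest uncovered first) would take M3, M1, M2, M5 — 4 members — but 3 suffice.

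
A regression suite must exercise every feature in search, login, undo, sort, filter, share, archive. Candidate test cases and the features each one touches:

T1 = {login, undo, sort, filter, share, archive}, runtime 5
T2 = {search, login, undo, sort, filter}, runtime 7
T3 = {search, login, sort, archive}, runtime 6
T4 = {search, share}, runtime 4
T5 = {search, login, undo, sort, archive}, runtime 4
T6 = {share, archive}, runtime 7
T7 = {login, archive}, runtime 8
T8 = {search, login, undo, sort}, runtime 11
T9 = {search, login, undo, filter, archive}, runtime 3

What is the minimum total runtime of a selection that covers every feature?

T1, T9 cover every feature at runtime 5 + 3 = 8.
Any cover uses at least 2 test cases; among all covering selections none totals below 8.

8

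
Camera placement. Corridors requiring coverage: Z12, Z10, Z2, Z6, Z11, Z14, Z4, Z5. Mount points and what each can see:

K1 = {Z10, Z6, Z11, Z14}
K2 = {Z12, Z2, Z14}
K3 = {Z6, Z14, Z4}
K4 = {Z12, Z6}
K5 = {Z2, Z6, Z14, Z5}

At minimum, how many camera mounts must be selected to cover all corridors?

4

K1, K2, K3, K5 together cover {Z12, Z10, Z2, Z6, Z11, Z14, Z4, Z5} — every corridor.
No 3 of the 5 camera mounts cover everything (all 10 triples fall short), so 4 is minimum.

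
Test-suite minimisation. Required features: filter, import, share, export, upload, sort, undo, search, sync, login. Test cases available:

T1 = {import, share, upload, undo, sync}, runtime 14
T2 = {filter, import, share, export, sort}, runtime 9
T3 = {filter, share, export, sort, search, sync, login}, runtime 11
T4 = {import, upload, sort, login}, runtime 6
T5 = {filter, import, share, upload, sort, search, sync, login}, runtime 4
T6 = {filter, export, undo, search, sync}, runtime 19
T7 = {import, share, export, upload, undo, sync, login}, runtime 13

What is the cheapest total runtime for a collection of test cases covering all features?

17

T5, T7 cover every feature at runtime 4 + 13 = 17.
Any cover uses at least 2 test cases; among all covering selections none totals below 17.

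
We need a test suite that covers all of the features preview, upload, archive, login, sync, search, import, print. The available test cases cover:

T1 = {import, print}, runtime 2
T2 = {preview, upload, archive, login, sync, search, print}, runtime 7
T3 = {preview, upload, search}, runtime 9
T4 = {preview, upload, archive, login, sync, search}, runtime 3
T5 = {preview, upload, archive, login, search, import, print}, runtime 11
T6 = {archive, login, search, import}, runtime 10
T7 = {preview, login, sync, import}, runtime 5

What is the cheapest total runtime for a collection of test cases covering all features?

T1, T4 cover every feature at runtime 2 + 3 = 5.
Any cover uses at least 2 test cases; among all covering selections none totals below 5.

5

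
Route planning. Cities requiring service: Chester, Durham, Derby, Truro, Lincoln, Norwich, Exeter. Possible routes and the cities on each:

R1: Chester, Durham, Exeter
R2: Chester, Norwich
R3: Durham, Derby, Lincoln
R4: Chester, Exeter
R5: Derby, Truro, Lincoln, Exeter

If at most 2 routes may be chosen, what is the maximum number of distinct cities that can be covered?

Choosing R1, R5 covers {Chester, Durham, Derby, Truro, Lincoln, Exeter} — 6 cities.
No choice of 2 routes does better; here Norwich is left uncovered.

6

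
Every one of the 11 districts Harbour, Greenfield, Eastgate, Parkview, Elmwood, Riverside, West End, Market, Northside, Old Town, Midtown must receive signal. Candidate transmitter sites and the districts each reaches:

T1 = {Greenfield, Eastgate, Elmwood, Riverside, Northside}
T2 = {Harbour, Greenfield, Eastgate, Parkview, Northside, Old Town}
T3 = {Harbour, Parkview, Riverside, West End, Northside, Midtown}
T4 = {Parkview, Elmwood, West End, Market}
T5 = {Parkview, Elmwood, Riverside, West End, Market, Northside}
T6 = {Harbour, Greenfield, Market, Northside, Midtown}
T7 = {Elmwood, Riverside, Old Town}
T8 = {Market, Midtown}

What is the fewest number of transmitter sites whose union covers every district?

T2, T3, T4 together cover {Harbour, Greenfield, Eastgate, Parkview, Elmwood, Riverside, West End, Market, Northside, Old Town, Midtown} — every district.
No 2 of the 8 transmitter sites cover everything (all 28 pairs fall short), so 3 is minimum.

3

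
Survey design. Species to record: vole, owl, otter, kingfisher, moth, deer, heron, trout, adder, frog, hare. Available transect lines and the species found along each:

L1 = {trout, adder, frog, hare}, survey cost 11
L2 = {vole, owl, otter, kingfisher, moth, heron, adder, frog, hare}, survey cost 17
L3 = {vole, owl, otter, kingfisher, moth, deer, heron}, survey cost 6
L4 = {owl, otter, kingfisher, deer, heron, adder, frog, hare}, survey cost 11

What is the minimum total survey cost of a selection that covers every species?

17

L1, L3 cover every species at survey cost 11 + 6 = 17.
Any cover uses at least 2 transects; among all covering selections none totals below 17.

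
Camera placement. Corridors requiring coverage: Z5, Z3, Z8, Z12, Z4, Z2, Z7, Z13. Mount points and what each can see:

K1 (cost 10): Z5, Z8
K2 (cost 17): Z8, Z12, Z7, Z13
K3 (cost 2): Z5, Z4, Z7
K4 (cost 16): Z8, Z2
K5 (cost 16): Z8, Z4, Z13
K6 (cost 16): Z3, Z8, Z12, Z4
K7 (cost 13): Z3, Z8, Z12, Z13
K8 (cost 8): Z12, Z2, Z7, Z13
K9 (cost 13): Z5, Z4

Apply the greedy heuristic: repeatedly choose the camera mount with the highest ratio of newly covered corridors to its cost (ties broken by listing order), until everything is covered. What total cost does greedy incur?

Pick 1: K3 adds 3 new (Z5, Z4, Z7) at cost 2 (ratio 3/2).
Pick 2: K8 adds 3 new (Z12, Z2, Z13) at cost 8 (ratio 3/8).
Pick 3: K7 adds 2 new (Z3, Z8) at cost 13 (ratio 2/13).
Greedy total cost: 2 + 8 + 13 = 23.

23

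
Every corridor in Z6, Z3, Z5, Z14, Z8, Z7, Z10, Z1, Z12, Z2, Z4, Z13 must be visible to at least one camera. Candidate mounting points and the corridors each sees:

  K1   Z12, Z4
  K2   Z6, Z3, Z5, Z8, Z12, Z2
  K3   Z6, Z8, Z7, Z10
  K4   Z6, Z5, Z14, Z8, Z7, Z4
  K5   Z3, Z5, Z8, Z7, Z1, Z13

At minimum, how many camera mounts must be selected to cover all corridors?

K2, K3, K4, K5 together cover {Z6, Z3, Z5, Z14, Z8, Z7, Z10, Z1, Z12, Z2, Z4, Z13} — every corridor.
No 3 of the 5 camera mounts cover everything (all 10 triples fall short), so 4 is minimum.

4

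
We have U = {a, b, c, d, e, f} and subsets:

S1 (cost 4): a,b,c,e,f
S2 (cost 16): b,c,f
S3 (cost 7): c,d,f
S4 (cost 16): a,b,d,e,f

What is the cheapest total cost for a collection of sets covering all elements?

11

S1, S3 cover every element at cost 4 + 7 = 11.
Any cover uses at least 2 sets; among all covering selections none totals below 11.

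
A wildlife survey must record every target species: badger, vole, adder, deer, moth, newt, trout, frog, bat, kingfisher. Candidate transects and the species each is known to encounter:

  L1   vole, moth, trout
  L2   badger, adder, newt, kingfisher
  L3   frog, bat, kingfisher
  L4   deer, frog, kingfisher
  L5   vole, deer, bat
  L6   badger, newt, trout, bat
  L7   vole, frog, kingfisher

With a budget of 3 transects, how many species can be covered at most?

9

Choosing L1, L2, L3 covers {badger, vole, adder, moth, newt, trout, frog, bat, kingfisher} — 9 species.
No choice of 3 transects does better; here deer is left uncovered.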